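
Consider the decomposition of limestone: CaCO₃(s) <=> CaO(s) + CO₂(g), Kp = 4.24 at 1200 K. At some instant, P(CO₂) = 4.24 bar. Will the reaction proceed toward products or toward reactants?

neither direction; the system is at equilibrium

(CaCO₃, CaO are pure solids — omitted from Qp.)
Qp = P(CO₂) = 4.24
Qp = 4.24 = Kp, so the system is already at equilibrium.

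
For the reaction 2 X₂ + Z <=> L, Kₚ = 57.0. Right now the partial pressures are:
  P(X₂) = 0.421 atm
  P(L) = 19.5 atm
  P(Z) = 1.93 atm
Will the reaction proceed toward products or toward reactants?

no net change (already at equilibrium)

Qₚ = P(L) / (P(X₂)²·P(Z)) = (19.5) / ((0.421)²·(1.93)) = 57.0
Qₚ = 57.0 = Kₚ, so the system is already at equilibrium.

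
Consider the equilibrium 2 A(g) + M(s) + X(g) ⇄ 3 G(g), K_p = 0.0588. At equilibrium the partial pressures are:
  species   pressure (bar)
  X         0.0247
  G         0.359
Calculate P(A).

(M is a pure solid — omitted from K_p.)
At equilibrium, K_p = P(G)³ / (P(A)²·P(X)) = 0.0588.
(0.359)³ / ((P(A))²·(0.0247)) = 0.0588
P(A)² = 31.9 ⇒ P(A) = 5.64 bar

P(A) = 5.64 bar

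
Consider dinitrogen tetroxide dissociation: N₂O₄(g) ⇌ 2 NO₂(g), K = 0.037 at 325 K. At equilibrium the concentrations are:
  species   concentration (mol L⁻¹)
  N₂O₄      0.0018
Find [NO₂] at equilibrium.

[NO₂] = 0.0082 mol L⁻¹

At equilibrium, K = [NO₂]² / [N₂O₄] = 0.037.
([NO₂])² / (0.0018) = 0.037
[NO₂]² = 6.66×10⁻⁵ ⇒ [NO₂] = 0.0082 mol L⁻¹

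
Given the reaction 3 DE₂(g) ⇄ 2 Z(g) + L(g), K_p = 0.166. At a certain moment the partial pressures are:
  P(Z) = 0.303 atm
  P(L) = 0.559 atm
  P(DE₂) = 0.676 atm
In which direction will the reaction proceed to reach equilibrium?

at equilibrium

Q_p = P(Z)²·P(L) / P(DE₂)³ = (0.303)²·(0.559) / (0.676)³ = 0.166
Q_p = 0.166 = K_p, so the system is already at equilibrium.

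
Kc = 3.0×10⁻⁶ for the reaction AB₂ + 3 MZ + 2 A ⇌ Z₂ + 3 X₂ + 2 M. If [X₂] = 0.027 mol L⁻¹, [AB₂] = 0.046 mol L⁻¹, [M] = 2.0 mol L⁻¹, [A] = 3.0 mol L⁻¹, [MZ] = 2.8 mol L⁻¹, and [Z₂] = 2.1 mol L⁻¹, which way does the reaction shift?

Qc = [Z₂]·[X₂]³·[M]² / ([AB₂]·[MZ]³·[A]²) = (2.1)·(0.027)³·(2.0)² / ((0.046)·(2.8)³·(3.0)²) = 1.8×10⁻⁵
Qc = 1.8×10⁻⁵ > Kc = 3.0×10⁻⁶, so the reverse reaction proceeds.

toward reactants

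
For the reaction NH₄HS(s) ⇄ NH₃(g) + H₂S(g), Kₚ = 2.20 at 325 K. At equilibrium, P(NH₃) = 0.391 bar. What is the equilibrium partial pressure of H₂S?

(NH₄HS is a pure solid — omitted from Kₚ.)
At equilibrium, Kₚ = P(NH₃)·P(H₂S) = 2.20.
(0.391)·(P(H₂S)) = 2.20
P(H₂S) = 5.63 bar

P(H₂S) = 5.63 bar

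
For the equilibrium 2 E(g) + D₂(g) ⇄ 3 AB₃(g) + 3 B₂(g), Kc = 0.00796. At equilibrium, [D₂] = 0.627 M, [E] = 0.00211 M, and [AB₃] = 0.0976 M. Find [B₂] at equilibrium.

[B₂] = 0.0288 M

At equilibrium, Kc = [AB₃]³·[B₂]³ / ([E]²·[D₂]) = 0.00796.
(0.0976)³·([B₂])³ / ((0.00211)²·(0.627)) = 0.00796
[B₂]³ = 2.39×10⁻⁵ ⇒ [B₂] = 0.0288 M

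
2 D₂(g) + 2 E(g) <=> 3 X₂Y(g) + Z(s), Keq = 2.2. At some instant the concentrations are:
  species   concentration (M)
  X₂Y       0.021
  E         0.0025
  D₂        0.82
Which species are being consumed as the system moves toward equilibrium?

(Z is a pure solid — omitted from Q.)
Q = [X₂Y]³ / ([D₂]²·[E]²) = (0.021)³ / ((0.82)²·(0.0025)²) = 2.2
Q = 2.2 = Keq; the system is at equilibrium.

none (at equilibrium)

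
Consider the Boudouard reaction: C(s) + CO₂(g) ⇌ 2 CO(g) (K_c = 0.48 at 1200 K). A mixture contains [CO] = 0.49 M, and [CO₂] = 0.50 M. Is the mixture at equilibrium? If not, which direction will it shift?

yes, at equilibrium

(C is a pure solid — omitted from Q_c.)
Q_c = [CO]² / [CO₂] = (0.49)² / (0.50) = 0.48
Q_c = 0.48 = K_c; the system is at equilibrium.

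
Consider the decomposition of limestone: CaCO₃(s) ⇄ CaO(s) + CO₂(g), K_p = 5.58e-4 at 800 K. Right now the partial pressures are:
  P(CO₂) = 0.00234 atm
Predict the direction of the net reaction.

reverse (toward reactants)

(CaCO₃, CaO are pure solids — omitted from Q_p.)
Q_p = P(CO₂) = 0.00234
Q_p = 0.00234 > K_p = 5.58e-4, so the reverse reaction proceeds.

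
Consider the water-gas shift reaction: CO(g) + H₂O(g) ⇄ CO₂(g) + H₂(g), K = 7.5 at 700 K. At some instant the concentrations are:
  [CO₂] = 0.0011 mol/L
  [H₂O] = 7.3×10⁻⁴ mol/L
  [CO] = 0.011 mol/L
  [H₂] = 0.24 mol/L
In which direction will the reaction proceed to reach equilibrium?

Q = [CO₂]·[H₂] / ([CO]·[H₂O]) = (0.0011)·(0.24) / ((0.011)·(7.3×10⁻⁴)) = 33
Q = 33 > K = 7.5, so the reverse reaction proceeds.

reverse (toward reactants)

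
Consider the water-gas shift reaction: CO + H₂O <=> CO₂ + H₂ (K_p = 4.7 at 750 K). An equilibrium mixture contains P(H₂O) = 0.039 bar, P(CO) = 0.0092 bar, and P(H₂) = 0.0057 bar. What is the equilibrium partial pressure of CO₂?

At equilibrium, K_p = P(CO₂)·P(H₂) / (P(CO)·P(H₂O)) = 4.7.
(P(CO₂))·(0.0057) / ((0.0092)·(0.039)) = 4.7
P(CO₂) = 0.296 = 0.30 bar

P(CO₂) = 0.30 bar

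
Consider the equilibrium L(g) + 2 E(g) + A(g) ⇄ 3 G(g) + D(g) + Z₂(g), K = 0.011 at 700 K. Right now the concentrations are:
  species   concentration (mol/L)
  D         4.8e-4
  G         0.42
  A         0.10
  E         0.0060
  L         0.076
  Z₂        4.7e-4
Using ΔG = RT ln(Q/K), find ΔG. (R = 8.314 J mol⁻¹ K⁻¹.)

Q = [G]³·[D]·[Z₂] / ([L]·[E]²·[A]) = (0.42)³·(4.8e-4)·(4.7e-4) / ((0.076)·(0.0060)²·(0.10)) = 0.0611
ΔG = RT ln(Q/K) = (8.314 J mol⁻¹ K⁻¹)(700 K) × ln(0.0611/0.011)
   = (5.820 kJ/mol)(1.715) = 9.98 kJ/mol
ΔG > 0, so the forward reaction is non-spontaneous (proceeds in reverse).

ΔG = 9.98 kJ/mol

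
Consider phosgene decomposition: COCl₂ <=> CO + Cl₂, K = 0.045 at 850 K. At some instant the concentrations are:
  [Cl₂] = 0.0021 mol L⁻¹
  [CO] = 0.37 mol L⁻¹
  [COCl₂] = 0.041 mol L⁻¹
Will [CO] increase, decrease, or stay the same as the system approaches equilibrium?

increase

Q = [CO]·[Cl₂] / [COCl₂] = (0.37)·(0.0021) / (0.041) = 0.019
Q = 0.019 < K = 0.045: net forward reaction.
CO is a product, so it increases.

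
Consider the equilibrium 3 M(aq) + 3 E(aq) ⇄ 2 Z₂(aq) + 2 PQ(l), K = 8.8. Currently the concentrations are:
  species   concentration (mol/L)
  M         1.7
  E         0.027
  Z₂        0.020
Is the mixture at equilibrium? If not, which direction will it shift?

(PQ is a pure liquid — omitted from Q.)
Q = [Z₂]² / ([M]³·[E]³) = (0.020)² / ((1.7)³·(0.027)³) = 4.1
Q = 4.1 < K = 8.8: net forward reaction.

no; Q < K, reaction proceeds forward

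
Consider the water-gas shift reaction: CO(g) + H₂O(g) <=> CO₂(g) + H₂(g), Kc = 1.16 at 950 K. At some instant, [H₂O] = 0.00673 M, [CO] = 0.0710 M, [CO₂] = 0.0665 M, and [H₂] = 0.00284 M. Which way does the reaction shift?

toward products

Qc = [CO₂]·[H₂] / ([CO]·[H₂O]) = (0.0665)·(0.00284) / ((0.0710)·(0.00673)) = 0.395
Qc = 0.395 < Kc = 1.16, so the forward reaction proceeds.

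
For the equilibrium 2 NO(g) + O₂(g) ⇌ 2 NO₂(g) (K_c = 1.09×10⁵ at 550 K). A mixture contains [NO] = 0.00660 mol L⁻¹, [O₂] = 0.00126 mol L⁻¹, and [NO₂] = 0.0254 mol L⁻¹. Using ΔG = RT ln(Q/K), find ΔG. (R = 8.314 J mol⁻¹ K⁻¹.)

Q_c = [NO₂]² / ([NO]²·[O₂]) = (0.0254)² / ((0.00660)²·(0.00126)) = 11800
ΔG = RT ln(Q_c/K_c) = (8.314 J mol⁻¹ K⁻¹)(550 K) × ln(11800/1.09×10⁵)
   = (4.573 kJ/mol)(-2.223) = -10.2 kJ/mol
ΔG < 0, so the forward reaction is spontaneous (proceeds forward).

ΔG = -10.2 kJ/mol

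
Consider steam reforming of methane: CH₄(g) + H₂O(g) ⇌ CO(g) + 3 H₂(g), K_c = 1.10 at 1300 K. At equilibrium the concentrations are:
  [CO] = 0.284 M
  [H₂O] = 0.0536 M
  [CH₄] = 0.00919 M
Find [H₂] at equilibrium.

At equilibrium, K_c = [CO]·[H₂]³ / ([CH₄]·[H₂O]) = 1.10.
(0.284)·([H₂])³ / ((0.00919)·(0.0536)) = 1.10
[H₂]³ = 0.00191 ⇒ [H₂] = 0.124 M

[H₂] = 0.124 M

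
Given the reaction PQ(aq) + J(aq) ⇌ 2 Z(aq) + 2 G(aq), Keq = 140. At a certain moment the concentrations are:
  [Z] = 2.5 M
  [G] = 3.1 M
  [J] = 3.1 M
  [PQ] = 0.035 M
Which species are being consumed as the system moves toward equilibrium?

Z, G (products)

Q = [Z]²·[G]² / ([PQ]·[J]) = (2.5)²·(3.1)² / ((0.035)·(3.1)) = 550
Q = 550 > Keq = 140: net reverse reaction.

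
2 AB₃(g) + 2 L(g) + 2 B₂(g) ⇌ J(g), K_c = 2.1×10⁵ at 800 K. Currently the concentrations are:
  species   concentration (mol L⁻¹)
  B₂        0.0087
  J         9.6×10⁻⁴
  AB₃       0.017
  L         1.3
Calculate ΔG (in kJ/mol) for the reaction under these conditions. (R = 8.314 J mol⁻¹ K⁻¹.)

Q_c = [J] / ([AB₃]²·[L]²·[B₂]²) = (9.6×10⁻⁴) / ((0.017)²·(1.3)²·(0.0087)²) = 26000
ΔG = RT ln(Q_c/K_c) = (8.314 J mol⁻¹ K⁻¹)(800 K) × ln(26000/2.1×10⁵)
   = (6.651 kJ/mol)(-2.089) = -13.9 kJ/mol
ΔG < 0, so the forward reaction is spontaneous (proceeds forward).

ΔG = -13.9 kJ/mol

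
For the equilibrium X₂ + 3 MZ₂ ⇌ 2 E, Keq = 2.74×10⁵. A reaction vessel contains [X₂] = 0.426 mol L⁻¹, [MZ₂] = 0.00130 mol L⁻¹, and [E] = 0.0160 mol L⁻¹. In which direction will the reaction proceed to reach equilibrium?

no net change (already at equilibrium)

Q = [E]² / ([X₂]·[MZ₂]³) = (0.0160)² / ((0.426)·(0.00130)³) = 2.74×10⁵
Q = 2.74×10⁵ = Keq, so the system is already at equilibrium.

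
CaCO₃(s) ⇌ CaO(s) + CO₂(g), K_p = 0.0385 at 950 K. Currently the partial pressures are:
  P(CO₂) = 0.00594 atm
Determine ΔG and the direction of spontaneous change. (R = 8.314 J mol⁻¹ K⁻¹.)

(CaCO₃, CaO are pure solids — omitted from Q_p.)
Q_p = P(CO₂) = 0.00594
ΔG = RT ln(Q_p/K_p) = (8.314 J mol⁻¹ K⁻¹)(950 K) × ln(0.00594/0.0385)
   = (7.898 kJ/mol)(-1.869) = -14.8 kJ/mol
ΔG < 0, so the forward reaction is spontaneous (proceeds forward).

ΔG = -14.8 kJ/mol; the forward reaction is spontaneous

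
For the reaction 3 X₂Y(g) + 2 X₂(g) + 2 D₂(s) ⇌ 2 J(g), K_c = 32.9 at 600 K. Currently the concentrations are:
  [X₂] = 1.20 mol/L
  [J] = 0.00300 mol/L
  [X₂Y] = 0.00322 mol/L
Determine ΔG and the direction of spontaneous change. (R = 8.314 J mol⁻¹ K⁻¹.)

ΔG = 8.67 kJ/mol; the forward reaction is non-spontaneous

(D₂ is a pure solid — omitted from Q_c.)
Q_c = [J]² / ([X₂Y]³·[X₂]²) = (0.00300)² / ((0.00322)³·(1.20)²) = 187
ΔG = RT ln(Q_c/K_c) = (8.314 J mol⁻¹ K⁻¹)(600 K) × ln(187/32.9)
   = (4.988 kJ/mol)(1.738) = 8.67 kJ/mol
ΔG > 0, so the forward reaction is non-spontaneous (proceeds in reverse).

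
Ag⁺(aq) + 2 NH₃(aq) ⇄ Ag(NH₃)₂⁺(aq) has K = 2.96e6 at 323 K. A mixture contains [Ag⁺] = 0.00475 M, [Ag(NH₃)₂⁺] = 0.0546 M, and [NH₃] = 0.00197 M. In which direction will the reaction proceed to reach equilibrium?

Q = [Ag(NH₃)₂⁺] / ([Ag⁺]·[NH₃]²) = (0.0546) / ((0.00475)·(0.00197)²) = 2.96e6
Q = 2.96e6 = K, so the system is already at equilibrium.

neither direction; the system is at equilibrium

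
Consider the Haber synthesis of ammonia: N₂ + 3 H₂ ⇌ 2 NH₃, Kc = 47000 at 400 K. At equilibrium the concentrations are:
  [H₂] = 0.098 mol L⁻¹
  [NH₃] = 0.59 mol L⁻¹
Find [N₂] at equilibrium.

[N₂] = 0.0079 mol L⁻¹

At equilibrium, Kc = [NH₃]² / ([N₂]·[H₂]³) = 47000.
(0.59)² / (([N₂])·(0.098)³) = 47000
[N₂] = 0.00787 = 0.0079 mol L⁻¹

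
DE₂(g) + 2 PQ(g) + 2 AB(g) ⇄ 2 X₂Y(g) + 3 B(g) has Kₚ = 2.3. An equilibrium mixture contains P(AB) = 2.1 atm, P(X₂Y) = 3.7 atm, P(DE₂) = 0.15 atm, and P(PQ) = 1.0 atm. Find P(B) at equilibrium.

At equilibrium, Kₚ = P(X₂Y)²·P(B)³ / (P(DE₂)·P(PQ)²·P(AB)²) = 2.3.
(3.7)²·(P(B))³ / ((0.15)·(1.0)²·(2.1)²) = 2.3
P(B)³ = 0.111 ⇒ P(B) = 0.48 atm

P(B) = 0.48 atm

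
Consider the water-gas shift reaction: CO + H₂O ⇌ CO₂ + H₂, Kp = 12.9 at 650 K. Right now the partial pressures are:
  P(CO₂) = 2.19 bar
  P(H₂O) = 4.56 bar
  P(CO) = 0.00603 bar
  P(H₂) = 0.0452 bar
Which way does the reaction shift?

Qp = P(CO₂)·P(H₂) / (P(CO)·P(H₂O)) = (2.19)·(0.0452) / ((0.00603)·(4.56)) = 3.60
Qp = 3.60 < Kp = 12.9, so the forward reaction proceeds.

toward products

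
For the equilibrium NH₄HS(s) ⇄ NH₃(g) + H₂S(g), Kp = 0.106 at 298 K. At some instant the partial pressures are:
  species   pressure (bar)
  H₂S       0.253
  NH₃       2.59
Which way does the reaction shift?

(NH₄HS is a pure solid — omitted from Qp.)
Qp = P(NH₃)·P(H₂S) = (2.59)·(0.253) = 0.655
Qp = 0.655 > Kp = 0.106, so the reverse reaction proceeds.

toward reactants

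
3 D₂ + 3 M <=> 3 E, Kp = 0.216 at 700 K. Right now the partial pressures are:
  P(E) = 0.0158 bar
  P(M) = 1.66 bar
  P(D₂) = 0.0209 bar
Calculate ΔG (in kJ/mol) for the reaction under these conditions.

ΔG = -4.81 kJ/mol

Qp = P(E)³ / (P(D₂)³·P(M)³) = (0.0158)³ / ((0.0209)³·(1.66)³) = 0.0945
ΔG = RT ln(Qp/Kp) = (8.314 J mol⁻¹ K⁻¹)(700 K) × ln(0.0945/0.216)
   = (5.820 kJ/mol)(-0.8267) = -4.81 kJ/mol
ΔG < 0, so the forward reaction is spontaneous (proceeds forward).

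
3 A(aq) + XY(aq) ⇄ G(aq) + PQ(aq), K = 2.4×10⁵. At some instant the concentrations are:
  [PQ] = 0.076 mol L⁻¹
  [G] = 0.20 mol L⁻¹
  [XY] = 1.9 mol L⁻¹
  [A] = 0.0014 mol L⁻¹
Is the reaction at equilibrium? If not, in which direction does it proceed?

toward reactants

Q = [G]·[PQ] / ([A]³·[XY]) = (0.20)·(0.076) / ((0.0014)³·(1.9)) = 2.9×10⁶
Q = 2.9×10⁶ > K = 2.4×10⁵, so the reverse reaction proceeds.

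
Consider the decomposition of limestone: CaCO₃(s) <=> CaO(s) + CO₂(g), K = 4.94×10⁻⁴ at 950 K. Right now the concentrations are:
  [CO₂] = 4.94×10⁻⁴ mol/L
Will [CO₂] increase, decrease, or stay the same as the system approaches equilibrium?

stay the same

(CaCO₃, CaO are pure solids — omitted from Q.)
Q = [CO₂] = 4.94×10⁻⁴
Q = 4.94×10⁻⁴ = K; the system is at equilibrium.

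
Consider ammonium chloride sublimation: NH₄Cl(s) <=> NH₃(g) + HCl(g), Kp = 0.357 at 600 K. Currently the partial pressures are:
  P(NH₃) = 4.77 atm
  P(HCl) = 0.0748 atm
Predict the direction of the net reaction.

neither direction; the system is at equilibrium

(NH₄Cl is a pure solid — omitted from Qp.)
Qp = P(NH₃)·P(HCl) = (4.77)·(0.0748) = 0.357
Qp = 0.357 = Kp, so the system is already at equilibrium.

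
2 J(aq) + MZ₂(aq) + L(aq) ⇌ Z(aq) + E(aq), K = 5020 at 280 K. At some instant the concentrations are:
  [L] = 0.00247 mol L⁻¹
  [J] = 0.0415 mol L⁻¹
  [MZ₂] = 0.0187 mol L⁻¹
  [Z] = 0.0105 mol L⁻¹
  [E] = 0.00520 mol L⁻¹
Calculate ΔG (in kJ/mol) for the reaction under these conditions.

Q = [Z]·[E] / ([J]²·[MZ₂]·[L]) = (0.0105)·(0.00520) / ((0.0415)²·(0.0187)·(0.00247)) = 686
ΔG = RT ln(Q/K) = (8.314 J mol⁻¹ K⁻¹)(280 K) × ln(686/5020)
   = (2.328 kJ/mol)(-1.990) = -4.63 kJ/mol
ΔG < 0, so the forward reaction is spontaneous (proceeds forward).

ΔG = -4.63 kJ/mol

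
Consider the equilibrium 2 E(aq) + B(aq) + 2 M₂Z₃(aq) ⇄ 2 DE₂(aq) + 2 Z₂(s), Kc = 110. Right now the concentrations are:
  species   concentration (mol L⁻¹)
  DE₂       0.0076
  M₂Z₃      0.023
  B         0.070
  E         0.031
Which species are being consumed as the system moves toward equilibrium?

DE₂, Z₂ (products)

(Z₂ is a pure solid — omitted from Qc.)
Qc = [DE₂]² / ([E]²·[B]·[M₂Z₃]²) = (0.0076)² / ((0.031)²·(0.070)·(0.023)²) = 1600
Qc = 1600 > Kc = 110: net reverse reaction.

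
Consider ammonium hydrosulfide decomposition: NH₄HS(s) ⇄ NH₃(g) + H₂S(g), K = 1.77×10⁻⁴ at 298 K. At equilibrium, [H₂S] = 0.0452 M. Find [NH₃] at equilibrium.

[NH₃] = 0.00392 M

(NH₄HS is a pure solid — omitted from K.)
At equilibrium, K = [NH₃]·[H₂S] = 1.77×10⁻⁴.
([NH₃])·(0.0452) = 1.77×10⁻⁴
[NH₃] = 0.00392 M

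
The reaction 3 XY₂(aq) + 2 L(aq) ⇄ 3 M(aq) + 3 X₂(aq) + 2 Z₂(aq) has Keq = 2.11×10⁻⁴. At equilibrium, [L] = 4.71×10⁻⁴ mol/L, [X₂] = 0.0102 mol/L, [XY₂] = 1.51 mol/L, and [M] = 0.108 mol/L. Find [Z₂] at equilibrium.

At equilibrium, Keq = [M]³·[X₂]³·[Z₂]² / ([XY₂]³·[L]²) = 2.11×10⁻⁴.
(0.108)³·(0.0102)³·([Z₂])² / ((1.51)³·(4.71×10⁻⁴)²) = 2.11×10⁻⁴
[Z₂]² = 0.121 ⇒ [Z₂] = 0.347 mol/L

[Z₂] = 0.347 mol/L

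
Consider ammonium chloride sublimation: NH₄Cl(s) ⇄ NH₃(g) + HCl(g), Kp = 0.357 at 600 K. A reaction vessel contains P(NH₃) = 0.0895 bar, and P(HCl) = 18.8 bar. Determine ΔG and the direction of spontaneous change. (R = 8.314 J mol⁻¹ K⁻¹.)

(NH₄Cl is a pure solid — omitted from Qp.)
Qp = P(NH₃)·P(HCl) = (0.0895)·(18.8) = 1.68
ΔG = RT ln(Qp/Kp) = (8.314 J mol⁻¹ K⁻¹)(600 K) × ln(1.68/0.357)
   = (4.988 kJ/mol)(1.549) = 7.73 kJ/mol
ΔG > 0, so the forward reaction is non-spontaneous (proceeds in reverse).

ΔG = 7.73 kJ/mol; the forward reaction is non-spontaneous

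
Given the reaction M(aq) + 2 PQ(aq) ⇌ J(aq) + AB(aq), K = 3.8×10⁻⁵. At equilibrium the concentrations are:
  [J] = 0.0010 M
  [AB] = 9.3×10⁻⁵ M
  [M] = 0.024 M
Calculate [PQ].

At equilibrium, K = [J]·[AB] / ([M]·[PQ]²) = 3.8×10⁻⁵.
(0.0010)·(9.3×10⁻⁵) / ((0.024)·([PQ])²) = 3.8×10⁻⁵
[PQ]² = 0.102 ⇒ [PQ] = 0.32 M

[PQ] = 0.32 M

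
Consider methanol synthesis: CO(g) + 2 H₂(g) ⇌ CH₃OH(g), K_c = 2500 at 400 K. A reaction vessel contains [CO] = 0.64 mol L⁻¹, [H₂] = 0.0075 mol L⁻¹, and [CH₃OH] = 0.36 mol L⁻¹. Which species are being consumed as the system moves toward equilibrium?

CH₃OH (products)

Q_c = [CH₃OH] / ([CO]·[H₂]²) = (0.36) / ((0.64)·(0.0075)²) = 10000
Q_c = 10000 > K_c = 2500: net reverse reaction.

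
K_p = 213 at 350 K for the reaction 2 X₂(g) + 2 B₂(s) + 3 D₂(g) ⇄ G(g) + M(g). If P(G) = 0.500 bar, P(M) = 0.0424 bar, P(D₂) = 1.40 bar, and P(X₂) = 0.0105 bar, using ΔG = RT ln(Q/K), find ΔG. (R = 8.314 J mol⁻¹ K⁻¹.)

ΔG = -3.23 kJ/mol

(B₂ is a pure solid — omitted from Q_p.)
Q_p = P(G)·P(M) / (P(X₂)²·P(D₂)³) = (0.500)·(0.0424) / ((0.0105)²·(1.40)³) = 70.1
ΔG = RT ln(Q_p/K_p) = (8.314 J mol⁻¹ K⁻¹)(350 K) × ln(70.1/213)
   = (2.910 kJ/mol)(-1.111) = -3.23 kJ/mol
ΔG < 0, so the forward reaction is spontaneous (proceeds forward).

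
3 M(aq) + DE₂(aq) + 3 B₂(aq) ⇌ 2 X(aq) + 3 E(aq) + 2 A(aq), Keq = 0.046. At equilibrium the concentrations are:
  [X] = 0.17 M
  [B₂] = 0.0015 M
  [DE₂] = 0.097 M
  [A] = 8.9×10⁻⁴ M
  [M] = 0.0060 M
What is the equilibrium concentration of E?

[E] = 5.2×10⁻⁴ M

At equilibrium, Keq = [X]²·[E]³·[A]² / ([M]³·[DE₂]·[B₂]³) = 0.046.
(0.17)²·([E])³·(8.9×10⁻⁴)² / ((0.0060)³·(0.097)·(0.0015)³) = 0.046
[E]³ = 1.42×10⁻¹⁰ ⇒ [E] = 5.2×10⁻⁴ M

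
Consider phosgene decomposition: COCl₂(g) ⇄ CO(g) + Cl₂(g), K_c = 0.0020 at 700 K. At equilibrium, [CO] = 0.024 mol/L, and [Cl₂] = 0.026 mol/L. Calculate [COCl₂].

At equilibrium, K_c = [CO]·[Cl₂] / [COCl₂] = 0.0020.
(0.024)·(0.026) / ([COCl₂]) = 0.0020
[COCl₂] = 0.312 = 0.31 mol/L

[COCl₂] = 0.31 mol/L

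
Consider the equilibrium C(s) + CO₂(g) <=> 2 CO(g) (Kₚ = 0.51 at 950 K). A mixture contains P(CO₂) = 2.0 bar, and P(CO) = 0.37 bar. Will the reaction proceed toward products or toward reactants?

(C is a pure solid — omitted from Qₚ.)
Qₚ = P(CO)² / P(CO₂) = (0.37)² / (2.0) = 0.068
Qₚ = 0.068 < Kₚ = 0.51, so the forward reaction proceeds.

to the right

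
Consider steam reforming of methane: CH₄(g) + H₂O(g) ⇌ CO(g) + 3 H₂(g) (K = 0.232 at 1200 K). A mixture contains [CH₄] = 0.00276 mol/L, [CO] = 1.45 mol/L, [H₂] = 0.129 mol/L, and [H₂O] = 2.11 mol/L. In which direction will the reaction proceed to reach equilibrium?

Q = [CO]·[H₂]³ / ([CH₄]·[H₂O]) = (1.45)·(0.129)³ / ((0.00276)·(2.11)) = 0.534
Q = 0.534 > K = 0.232, so the reverse reaction proceeds.

to the left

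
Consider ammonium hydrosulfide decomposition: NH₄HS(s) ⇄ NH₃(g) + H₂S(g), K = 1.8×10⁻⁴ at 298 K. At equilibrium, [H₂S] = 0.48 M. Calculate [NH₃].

[NH₃] = 3.8×10⁻⁴ M

(NH₄HS is a pure solid — omitted from K.)
At equilibrium, K = [NH₃]·[H₂S] = 1.8×10⁻⁴.
([NH₃])·(0.48) = 1.8×10⁻⁴
[NH₃] = 3.75×10⁻⁴ = 3.8×10⁻⁴ M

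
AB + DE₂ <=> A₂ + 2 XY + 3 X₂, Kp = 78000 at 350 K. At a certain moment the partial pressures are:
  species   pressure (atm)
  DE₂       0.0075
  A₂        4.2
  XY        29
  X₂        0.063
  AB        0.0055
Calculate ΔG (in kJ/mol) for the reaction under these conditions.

Qp = P(A₂)·P(XY)²·P(X₂)³ / (P(AB)·P(DE₂)) = (4.2)·(29)²·(0.063)³ / ((0.0055)·(0.0075)) = 21400
ΔG = RT ln(Qp/Kp) = (8.314 J mol⁻¹ K⁻¹)(350 K) × ln(21400/78000)
   = (2.910 kJ/mol)(-1.293) = -3.76 kJ/mol
ΔG < 0, so the forward reaction is spontaneous (proceeds forward).

ΔG = -3.76 kJ/mol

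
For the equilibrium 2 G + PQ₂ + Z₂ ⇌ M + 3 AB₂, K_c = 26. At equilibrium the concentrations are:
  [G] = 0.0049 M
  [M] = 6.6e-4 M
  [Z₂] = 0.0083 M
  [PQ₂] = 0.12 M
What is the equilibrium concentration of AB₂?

At equilibrium, K_c = [M]·[AB₂]³ / ([G]²·[PQ₂]·[Z₂]) = 26.
(6.6e-4)·([AB₂])³ / ((0.0049)²·(0.12)·(0.0083)) = 26
[AB₂]³ = 9.42e-4 ⇒ [AB₂] = 0.098 M

[AB₂] = 0.098 M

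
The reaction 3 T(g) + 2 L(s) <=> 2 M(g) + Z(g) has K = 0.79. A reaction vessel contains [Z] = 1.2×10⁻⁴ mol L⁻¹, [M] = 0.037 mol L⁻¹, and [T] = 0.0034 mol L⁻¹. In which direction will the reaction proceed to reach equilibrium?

reverse (toward reactants)

(L is a pure solid — omitted from Q.)
Q = [M]²·[Z] / [T]³ = (0.037)²·(1.2×10⁻⁴) / (0.0034)³ = 4.2
Q = 4.2 > K = 0.79, so the reverse reaction proceeds.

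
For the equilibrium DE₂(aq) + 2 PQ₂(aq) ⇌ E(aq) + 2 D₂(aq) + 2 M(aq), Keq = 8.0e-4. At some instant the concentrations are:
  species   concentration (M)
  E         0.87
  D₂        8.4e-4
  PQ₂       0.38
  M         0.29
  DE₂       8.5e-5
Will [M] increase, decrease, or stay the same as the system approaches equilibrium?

Q = [E]·[D₂]²·[M]² / ([DE₂]·[PQ₂]²) = (0.87)·(8.4e-4)²·(0.29)² / ((8.5e-5)·(0.38)²) = 0.0042
Q = 0.0042 > Keq = 8.0e-4: net reverse reaction.
M is a product, so it decreases.

decrease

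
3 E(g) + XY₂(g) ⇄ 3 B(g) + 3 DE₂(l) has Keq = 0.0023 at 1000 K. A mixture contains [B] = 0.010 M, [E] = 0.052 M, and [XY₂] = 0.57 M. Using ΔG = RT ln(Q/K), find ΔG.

ΔG = 14.1 kJ/mol

(DE₂ is a pure liquid — omitted from Q.)
Q = [B]³ / ([E]³·[XY₂]) = (0.010)³ / ((0.052)³·(0.57)) = 0.0125
ΔG = RT ln(Q/Keq) = (8.314 J mol⁻¹ K⁻¹)(1000 K) × ln(0.0125/0.0023)
   = (8.314 kJ/mol)(1.693) = 14.1 kJ/mol
ΔG > 0, so the forward reaction is non-spontaneous (proceeds in reverse).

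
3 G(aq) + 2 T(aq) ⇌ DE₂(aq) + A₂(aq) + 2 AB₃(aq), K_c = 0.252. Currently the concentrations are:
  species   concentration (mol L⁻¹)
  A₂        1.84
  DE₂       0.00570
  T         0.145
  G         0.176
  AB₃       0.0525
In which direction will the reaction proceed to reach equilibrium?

Q_c = [DE₂]·[A₂]·[AB₃]² / ([G]³·[T]²) = (0.00570)·(1.84)·(0.0525)² / ((0.176)³·(0.145)²) = 0.252
Q_c = 0.252 = K_c, so the system is already at equilibrium.

no net change (already at equilibrium)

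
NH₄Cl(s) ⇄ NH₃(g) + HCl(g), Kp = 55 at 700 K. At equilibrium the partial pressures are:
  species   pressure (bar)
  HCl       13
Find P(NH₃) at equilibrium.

(NH₄Cl is a pure solid — omitted from Kp.)
At equilibrium, Kp = P(NH₃)·P(HCl) = 55.
(P(NH₃))·(13) = 55
P(NH₃) = 4.23 = 4.2 bar

P(NH₃) = 4.2 bar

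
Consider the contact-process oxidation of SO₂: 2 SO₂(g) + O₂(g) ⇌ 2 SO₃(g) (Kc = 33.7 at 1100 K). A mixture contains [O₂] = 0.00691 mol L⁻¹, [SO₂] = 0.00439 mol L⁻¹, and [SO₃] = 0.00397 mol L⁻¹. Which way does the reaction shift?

reverse (toward reactants)

Qc = [SO₃]² / ([SO₂]²·[O₂]) = (0.00397)² / ((0.00439)²·(0.00691)) = 118
Qc = 118 > Kc = 33.7, so the reverse reaction proceeds.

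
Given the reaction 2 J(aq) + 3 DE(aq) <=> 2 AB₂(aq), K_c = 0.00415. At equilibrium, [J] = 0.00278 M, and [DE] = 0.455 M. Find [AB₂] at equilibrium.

[AB₂] = 5.50×10⁻⁵ M

At equilibrium, K_c = [AB₂]² / ([J]²·[DE]³) = 0.00415.
([AB₂])² / ((0.00278)²·(0.455)³) = 0.00415
[AB₂]² = 3.02×10⁻⁹ ⇒ [AB₂] = 5.50×10⁻⁵ M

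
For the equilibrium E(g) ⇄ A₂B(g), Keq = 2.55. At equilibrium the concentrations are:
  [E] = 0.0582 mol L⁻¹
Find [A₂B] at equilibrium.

[A₂B] = 0.148 mol L⁻¹

At equilibrium, Keq = [A₂B] / [E] = 2.55.
([A₂B]) / (0.0582) = 2.55
[A₂B] = 0.148 mol L⁻¹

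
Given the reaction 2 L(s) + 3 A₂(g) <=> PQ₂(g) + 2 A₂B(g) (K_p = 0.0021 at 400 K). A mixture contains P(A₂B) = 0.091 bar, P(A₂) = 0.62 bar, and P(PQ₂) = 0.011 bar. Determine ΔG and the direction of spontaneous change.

(L is a pure solid — omitted from Q_p.)
Q_p = P(PQ₂)·P(A₂B)² / P(A₂)³ = (0.011)·(0.091)² / (0.62)³ = 3.82×10⁻⁴
ΔG = RT ln(Q_p/K_p) = (8.314 J mol⁻¹ K⁻¹)(400 K) × ln(3.82×10⁻⁴/0.0021)
   = (3.326 kJ/mol)(-1.704) = -5.67 kJ/mol
ΔG < 0, so the forward reaction is spontaneous (proceeds forward).

ΔG = -5.67 kJ/mol; the forward reaction is spontaneous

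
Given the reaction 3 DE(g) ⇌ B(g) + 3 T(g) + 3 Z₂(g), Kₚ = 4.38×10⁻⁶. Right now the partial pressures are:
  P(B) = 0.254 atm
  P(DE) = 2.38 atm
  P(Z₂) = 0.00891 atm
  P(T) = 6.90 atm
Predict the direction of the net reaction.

at equilibrium

Qₚ = P(B)·P(T)³·P(Z₂)³ / P(DE)³ = (0.254)·(6.90)³·(0.00891)³ / (2.38)³ = 4.38×10⁻⁶
Qₚ = 4.38×10⁻⁶ = Kₚ, so the system is already at equilibrium.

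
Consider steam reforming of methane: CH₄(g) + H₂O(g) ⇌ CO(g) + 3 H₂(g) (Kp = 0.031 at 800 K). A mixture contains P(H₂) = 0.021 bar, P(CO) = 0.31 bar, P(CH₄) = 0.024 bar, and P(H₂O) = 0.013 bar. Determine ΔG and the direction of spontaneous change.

ΔG = -8.08 kJ/mol; the forward reaction is spontaneous

Qp = P(CO)·P(H₂)³ / (P(CH₄)·P(H₂O)) = (0.31)·(0.021)³ / ((0.024)·(0.013)) = 0.00920
ΔG = RT ln(Qp/Kp) = (8.314 J mol⁻¹ K⁻¹)(800 K) × ln(0.00920/0.031)
   = (6.651 kJ/mol)(-1.215) = -8.08 kJ/mol
ΔG < 0, so the forward reaction is spontaneous (proceeds forward).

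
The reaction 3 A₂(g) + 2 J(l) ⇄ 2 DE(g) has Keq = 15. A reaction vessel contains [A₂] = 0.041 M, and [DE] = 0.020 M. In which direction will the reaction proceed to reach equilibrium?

(J is a pure liquid — omitted from Q.)
Q = [DE]² / [A₂]³ = (0.020)² / (0.041)³ = 5.8
Q = 5.8 < Keq = 15, so the forward reaction proceeds.

forward (toward products)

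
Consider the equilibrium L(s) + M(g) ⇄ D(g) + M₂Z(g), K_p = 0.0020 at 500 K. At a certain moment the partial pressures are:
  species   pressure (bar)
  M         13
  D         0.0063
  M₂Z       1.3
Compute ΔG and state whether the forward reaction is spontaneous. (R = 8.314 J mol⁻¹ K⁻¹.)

ΔG = -4.80 kJ/mol; the forward reaction is spontaneous

(L is a pure solid — omitted from Q_p.)
Q_p = P(D)·P(M₂Z) / P(M) = (0.0063)·(1.3) / (13) = 6.30e-4
ΔG = RT ln(Q_p/K_p) = (8.314 J mol⁻¹ K⁻¹)(500 K) × ln(6.30e-4/0.0020)
   = (4.157 kJ/mol)(-1.155) = -4.80 kJ/mol
ΔG < 0, so the forward reaction is spontaneous (proceeds forward).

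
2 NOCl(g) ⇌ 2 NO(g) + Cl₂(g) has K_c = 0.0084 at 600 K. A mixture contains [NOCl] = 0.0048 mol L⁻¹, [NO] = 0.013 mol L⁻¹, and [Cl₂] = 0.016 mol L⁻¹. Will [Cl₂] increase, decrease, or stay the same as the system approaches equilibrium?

Q_c = [NO]²·[Cl₂] / [NOCl]² = (0.013)²·(0.016) / (0.0048)² = 0.12
Q_c = 0.12 > K_c = 0.0084: net reverse reaction.
Cl₂ is a product, so it decreases.

decrease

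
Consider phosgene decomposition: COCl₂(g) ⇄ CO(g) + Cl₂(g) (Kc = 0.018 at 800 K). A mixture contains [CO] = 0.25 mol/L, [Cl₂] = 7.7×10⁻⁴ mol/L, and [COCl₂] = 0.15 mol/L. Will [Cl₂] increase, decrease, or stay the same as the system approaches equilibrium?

Qc = [CO]·[Cl₂] / [COCl₂] = (0.25)·(7.7×10⁻⁴) / (0.15) = 0.0013
Qc = 0.0013 < Kc = 0.018: net forward reaction.
Cl₂ is a product, so it increases.

increase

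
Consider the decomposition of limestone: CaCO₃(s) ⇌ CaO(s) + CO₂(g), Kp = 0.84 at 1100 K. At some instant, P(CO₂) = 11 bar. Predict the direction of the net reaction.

(CaCO₃, CaO are pure solids — omitted from Qp.)
Qp = P(CO₂) = 11
Qp = 11 > Kp = 0.84, so the reverse reaction proceeds.

in the reverse direction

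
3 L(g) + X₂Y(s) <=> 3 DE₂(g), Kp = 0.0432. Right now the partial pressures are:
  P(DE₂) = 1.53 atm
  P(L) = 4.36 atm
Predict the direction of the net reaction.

(X₂Y is a pure solid — omitted from Qp.)
Qp = P(DE₂)³ / P(L)³ = (1.53)³ / (4.36)³ = 0.0432
Qp = 0.0432 = Kp, so the system is already at equilibrium.

neither direction; the system is at equilibrium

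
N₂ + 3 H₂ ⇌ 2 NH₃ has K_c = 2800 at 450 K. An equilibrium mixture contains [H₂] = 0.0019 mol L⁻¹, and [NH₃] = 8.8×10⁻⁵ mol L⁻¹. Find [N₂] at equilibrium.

[N₂] = 4.0×10⁻⁴ mol L⁻¹

At equilibrium, K_c = [NH₃]² / ([N₂]·[H₂]³) = 2800.
(8.8×10⁻⁵)² / (([N₂])·(0.0019)³) = 2800
[N₂] = 4.03×10⁻⁴ = 4.0×10⁻⁴ mol L⁻¹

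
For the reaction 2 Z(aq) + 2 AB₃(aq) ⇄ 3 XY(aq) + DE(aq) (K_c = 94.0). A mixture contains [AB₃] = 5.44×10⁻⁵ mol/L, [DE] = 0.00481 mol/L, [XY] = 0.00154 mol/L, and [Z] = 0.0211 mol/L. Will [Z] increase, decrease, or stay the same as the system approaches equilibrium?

Q_c = [XY]³·[DE] / ([Z]²·[AB₃]²) = (0.00154)³·(0.00481) / ((0.0211)²·(5.44×10⁻⁵)²) = 13.3
Q_c = 13.3 < K_c = 94.0: net forward reaction.
Z is a reactant, so it decreases.

decrease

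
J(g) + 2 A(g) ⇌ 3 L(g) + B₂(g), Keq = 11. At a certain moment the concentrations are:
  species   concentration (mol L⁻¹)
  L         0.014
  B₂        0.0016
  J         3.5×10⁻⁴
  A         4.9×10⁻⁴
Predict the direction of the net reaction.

Q = [L]³·[B₂] / ([J]·[A]²) = (0.014)³·(0.0016) / ((3.5×10⁻⁴)·(4.9×10⁻⁴)²) = 52
Q = 52 > Keq = 11, so the reverse reaction proceeds.

to the left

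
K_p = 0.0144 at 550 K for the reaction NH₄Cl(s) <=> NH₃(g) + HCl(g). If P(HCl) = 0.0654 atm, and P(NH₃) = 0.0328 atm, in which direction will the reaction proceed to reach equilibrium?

forward (toward products)

(NH₄Cl is a pure solid — omitted from Q_p.)
Q_p = P(NH₃)·P(HCl) = (0.0328)·(0.0654) = 0.00215
Q_p = 0.00215 < K_p = 0.0144, so the forward reaction proceeds.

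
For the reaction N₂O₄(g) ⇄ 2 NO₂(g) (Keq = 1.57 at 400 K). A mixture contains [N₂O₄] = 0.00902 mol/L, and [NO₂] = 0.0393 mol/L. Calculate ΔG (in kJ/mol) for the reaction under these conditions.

Q = [NO₂]² / [N₂O₄] = (0.0393)² / (0.00902) = 0.171
ΔG = RT ln(Q/Keq) = (8.314 J mol⁻¹ K⁻¹)(400 K) × ln(0.171/1.57)
   = (3.326 kJ/mol)(-2.217) = -7.37 kJ/mol
ΔG < 0, so the forward reaction is spontaneous (proceeds forward).

ΔG = -7.37 kJ/mol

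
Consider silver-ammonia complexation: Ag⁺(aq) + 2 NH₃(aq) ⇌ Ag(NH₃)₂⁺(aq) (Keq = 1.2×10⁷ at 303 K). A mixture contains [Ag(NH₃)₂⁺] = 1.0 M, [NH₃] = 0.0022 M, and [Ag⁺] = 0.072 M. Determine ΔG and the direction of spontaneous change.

ΔG = -3.60 kJ/mol; the forward reaction is spontaneous

Q = [Ag(NH₃)₂⁺] / ([Ag⁺]·[NH₃]²) = (1.0) / ((0.072)·(0.0022)²) = 2.87×10⁶
ΔG = RT ln(Q/Keq) = (8.314 J mol⁻¹ K⁻¹)(303 K) × ln(2.87×10⁶/1.2×10⁷)
   = (2.519 kJ/mol)(-1.431) = -3.60 kJ/mol
ΔG < 0, so the forward reaction is spontaneous (proceeds forward).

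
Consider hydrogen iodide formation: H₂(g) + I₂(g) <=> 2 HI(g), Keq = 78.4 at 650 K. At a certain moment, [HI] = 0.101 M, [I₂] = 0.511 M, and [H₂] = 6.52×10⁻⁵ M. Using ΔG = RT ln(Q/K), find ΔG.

Q = [HI]² / ([H₂]·[I₂]) = (0.101)² / ((6.52×10⁻⁵)·(0.511)) = 306
ΔG = RT ln(Q/Keq) = (8.314 J mol⁻¹ K⁻¹)(650 K) × ln(306/78.4)
   = (5.404 kJ/mol)(1.362) = 7.36 kJ/mol
ΔG > 0, so the forward reaction is non-spontaneous (proceeds in reverse).

ΔG = 7.36 kJ/mol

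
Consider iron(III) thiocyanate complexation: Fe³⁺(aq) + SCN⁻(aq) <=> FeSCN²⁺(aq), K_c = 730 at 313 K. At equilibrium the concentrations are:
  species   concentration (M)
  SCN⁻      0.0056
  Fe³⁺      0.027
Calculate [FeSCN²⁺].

[FeSCN²⁺] = 0.11 M

At equilibrium, K_c = [FeSCN²⁺] / ([Fe³⁺]·[SCN⁻]) = 730.
([FeSCN²⁺]) / ((0.027)·(0.0056)) = 730
[FeSCN²⁺] = 0.110 = 0.11 M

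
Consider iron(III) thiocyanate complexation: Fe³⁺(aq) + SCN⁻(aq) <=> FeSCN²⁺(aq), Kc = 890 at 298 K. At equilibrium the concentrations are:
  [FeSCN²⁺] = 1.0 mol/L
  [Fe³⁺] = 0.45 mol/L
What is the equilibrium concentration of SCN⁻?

[SCN⁻] = 0.0025 mol/L

At equilibrium, Kc = [FeSCN²⁺] / ([Fe³⁺]·[SCN⁻]) = 890.
(1.0) / ((0.45)·([SCN⁻])) = 890
[SCN⁻] = 0.00250 = 0.0025 mol/L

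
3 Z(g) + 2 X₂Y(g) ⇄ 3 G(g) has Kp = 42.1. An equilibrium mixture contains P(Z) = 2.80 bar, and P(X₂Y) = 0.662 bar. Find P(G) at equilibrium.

At equilibrium, Kp = P(G)³ / (P(Z)³·P(X₂Y)²) = 42.1.
(P(G))³ / ((2.80)³·(0.662)²) = 42.1
P(G)³ = 405 ⇒ P(G) = 7.40 bar

P(G) = 7.40 bar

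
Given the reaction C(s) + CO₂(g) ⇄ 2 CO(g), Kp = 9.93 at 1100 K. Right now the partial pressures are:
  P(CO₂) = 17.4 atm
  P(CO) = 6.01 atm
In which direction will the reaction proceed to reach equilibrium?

(C is a pure solid — omitted from Qp.)
Qp = P(CO)² / P(CO₂) = (6.01)² / (17.4) = 2.08
Qp = 2.08 < Kp = 9.93, so the forward reaction proceeds.

toward products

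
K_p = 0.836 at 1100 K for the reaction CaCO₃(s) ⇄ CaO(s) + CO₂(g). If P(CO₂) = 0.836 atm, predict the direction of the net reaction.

(CaCO₃, CaO are pure solids — omitted from Q_p.)
Q_p = P(CO₂) = 0.836
Q_p = 0.836 = K_p, so the system is already at equilibrium.

no net change (already at equilibrium)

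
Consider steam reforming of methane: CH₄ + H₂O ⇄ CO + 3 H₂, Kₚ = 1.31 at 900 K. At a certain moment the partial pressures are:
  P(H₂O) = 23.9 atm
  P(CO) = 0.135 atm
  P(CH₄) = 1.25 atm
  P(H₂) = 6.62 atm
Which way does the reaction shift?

at equilibrium

Qₚ = P(CO)·P(H₂)³ / (P(CH₄)·P(H₂O)) = (0.135)·(6.62)³ / ((1.25)·(23.9)) = 1.31
Qₚ = 1.31 = Kₚ, so the system is already at equilibrium.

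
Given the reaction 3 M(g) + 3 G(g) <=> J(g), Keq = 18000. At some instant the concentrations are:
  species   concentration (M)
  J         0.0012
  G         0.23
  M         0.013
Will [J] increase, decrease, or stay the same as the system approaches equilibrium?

decrease

Q = [J] / ([M]³·[G]³) = (0.0012) / ((0.013)³·(0.23)³) = 45000
Q = 45000 > Keq = 18000: net reverse reaction.
J is a product, so it decreases.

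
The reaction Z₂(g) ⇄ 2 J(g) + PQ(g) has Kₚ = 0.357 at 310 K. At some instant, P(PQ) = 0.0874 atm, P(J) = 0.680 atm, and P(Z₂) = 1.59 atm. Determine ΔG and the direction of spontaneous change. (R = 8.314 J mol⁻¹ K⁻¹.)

Qₚ = P(J)²·P(PQ) / P(Z₂) = (0.680)²·(0.0874) / (1.59) = 0.0254
ΔG = RT ln(Qₚ/Kₚ) = (8.314 J mol⁻¹ K⁻¹)(310 K) × ln(0.0254/0.357)
   = (2.577 kJ/mol)(-2.643) = -6.81 kJ/mol
ΔG < 0, so the forward reaction is spontaneous (proceeds forward).

ΔG = -6.81 kJ/mol; the forward reaction is spontaneous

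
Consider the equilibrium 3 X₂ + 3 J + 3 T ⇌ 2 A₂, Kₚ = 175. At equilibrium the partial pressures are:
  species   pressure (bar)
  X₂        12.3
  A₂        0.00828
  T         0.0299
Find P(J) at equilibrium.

P(J) = 0.0199 bar

At equilibrium, Kₚ = P(A₂)² / (P(X₂)³·P(J)³·P(T)³) = 175.
(0.00828)² / ((12.3)³·(P(J))³·(0.0299)³) = 175
P(J)³ = 7.88×10⁻⁶ ⇒ P(J) = 0.0199 bar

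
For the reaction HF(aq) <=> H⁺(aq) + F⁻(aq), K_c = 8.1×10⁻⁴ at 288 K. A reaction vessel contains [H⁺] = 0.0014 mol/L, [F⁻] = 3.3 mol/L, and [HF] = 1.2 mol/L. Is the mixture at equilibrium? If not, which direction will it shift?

no; Q > K, reaction proceeds in reverse

Q_c = [H⁺]·[F⁻] / [HF] = (0.0014)·(3.3) / (1.2) = 0.0039
Q_c = 0.0039 > K_c = 8.1×10⁻⁴: net reverse reaction.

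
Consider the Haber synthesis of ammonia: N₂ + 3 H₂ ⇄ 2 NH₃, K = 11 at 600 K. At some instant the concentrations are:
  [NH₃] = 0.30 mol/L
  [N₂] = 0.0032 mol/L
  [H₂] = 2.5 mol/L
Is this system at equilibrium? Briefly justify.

Q = [NH₃]² / ([N₂]·[H₂]³) = (0.30)² / ((0.0032)·(2.5)³) = 1.8
Q = 1.8 < K = 11: net forward reaction.

no; Q < K, reaction proceeds forward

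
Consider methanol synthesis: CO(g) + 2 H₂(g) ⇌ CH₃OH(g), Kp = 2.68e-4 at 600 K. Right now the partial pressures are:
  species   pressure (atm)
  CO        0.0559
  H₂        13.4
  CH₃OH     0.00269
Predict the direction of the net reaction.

no net change (already at equilibrium)

Qp = P(CH₃OH) / (P(CO)·P(H₂)²) = (0.00269) / ((0.0559)·(13.4)²) = 2.68e-4
Qp = 2.68e-4 = Kp, so the system is already at equilibrium.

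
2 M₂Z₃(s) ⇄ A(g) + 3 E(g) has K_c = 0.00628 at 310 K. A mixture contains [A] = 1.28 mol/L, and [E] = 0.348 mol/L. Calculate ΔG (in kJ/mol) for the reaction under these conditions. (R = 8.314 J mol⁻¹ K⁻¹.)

ΔG = 5.54 kJ/mol

(M₂Z₃ is a pure solid — omitted from Q_c.)
Q_c = [A]·[E]³ = (1.28)·(0.348)³ = 0.0539
ΔG = RT ln(Q_c/K_c) = (8.314 J mol⁻¹ K⁻¹)(310 K) × ln(0.0539/0.00628)
   = (2.577 kJ/mol)(2.150) = 5.54 kJ/mol
ΔG > 0, so the forward reaction is non-spontaneous (proceeds in reverse).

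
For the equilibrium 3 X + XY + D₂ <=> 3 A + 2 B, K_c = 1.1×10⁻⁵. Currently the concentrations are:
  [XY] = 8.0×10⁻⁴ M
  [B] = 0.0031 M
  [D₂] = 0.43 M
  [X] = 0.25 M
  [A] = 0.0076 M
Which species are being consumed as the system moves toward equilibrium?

X, XY, D₂ (reactants)

Q_c = [A]³·[B]² / ([X]³·[XY]·[D₂]) = (0.0076)³·(0.0031)² / ((0.25)³·(8.0×10⁻⁴)·(0.43)) = 7.8×10⁻⁷
Q_c = 7.8×10⁻⁷ < K_c = 1.1×10⁻⁵: net forward reaction.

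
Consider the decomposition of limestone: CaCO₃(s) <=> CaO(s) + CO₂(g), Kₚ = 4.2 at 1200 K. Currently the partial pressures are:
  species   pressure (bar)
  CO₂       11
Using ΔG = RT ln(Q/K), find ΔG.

(CaCO₃, CaO are pure solids — omitted from Qₚ.)
Qₚ = P(CO₂) = 11.0
ΔG = RT ln(Qₚ/Kₚ) = (8.314 J mol⁻¹ K⁻¹)(1200 K) × ln(11.0/4.2)
   = (9.977 kJ/mol)(0.9628) = 9.61 kJ/mol
ΔG > 0, so the forward reaction is non-spontaneous (proceeds in reverse).

ΔG = 9.61 kJ/mol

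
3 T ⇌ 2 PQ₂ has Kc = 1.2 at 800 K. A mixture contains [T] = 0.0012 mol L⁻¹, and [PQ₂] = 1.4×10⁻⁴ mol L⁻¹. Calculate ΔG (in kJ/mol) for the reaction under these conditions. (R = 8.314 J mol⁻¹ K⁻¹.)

Qc = [PQ₂]² / [T]³ = (1.4×10⁻⁴)² / (0.0012)³ = 11.3
ΔG = RT ln(Qc/Kc) = (8.314 J mol⁻¹ K⁻¹)(800 K) × ln(11.3/1.2)
   = (6.651 kJ/mol)(2.242) = 14.9 kJ/mol
ΔG > 0, so the forward reaction is non-spontaneous (proceeds in reverse).

ΔG = 14.9 kJ/mol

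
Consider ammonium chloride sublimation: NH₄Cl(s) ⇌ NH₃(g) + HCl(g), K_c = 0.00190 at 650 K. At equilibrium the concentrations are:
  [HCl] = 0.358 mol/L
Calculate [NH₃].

[NH₃] = 0.00531 mol/L

(NH₄Cl is a pure solid — omitted from K_c.)
At equilibrium, K_c = [NH₃]·[HCl] = 0.00190.
([NH₃])·(0.358) = 0.00190
[NH₃] = 0.00531 mol/L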